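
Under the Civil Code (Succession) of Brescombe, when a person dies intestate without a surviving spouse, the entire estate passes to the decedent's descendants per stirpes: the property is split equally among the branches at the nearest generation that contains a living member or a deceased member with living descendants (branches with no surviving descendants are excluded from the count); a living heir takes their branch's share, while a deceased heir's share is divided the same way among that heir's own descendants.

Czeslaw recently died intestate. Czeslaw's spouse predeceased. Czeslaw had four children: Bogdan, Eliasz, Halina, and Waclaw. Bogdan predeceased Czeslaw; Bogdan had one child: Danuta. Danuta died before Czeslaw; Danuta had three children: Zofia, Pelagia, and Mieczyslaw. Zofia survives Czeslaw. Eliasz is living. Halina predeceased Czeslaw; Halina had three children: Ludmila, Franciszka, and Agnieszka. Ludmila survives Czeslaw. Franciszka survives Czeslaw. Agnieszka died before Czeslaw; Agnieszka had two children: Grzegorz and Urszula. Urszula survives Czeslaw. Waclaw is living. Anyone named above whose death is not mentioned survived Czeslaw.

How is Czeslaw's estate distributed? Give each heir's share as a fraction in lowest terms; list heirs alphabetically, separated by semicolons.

There is no surviving spouse, so the entire estate passes to Czeslaw's descendants per stirpes.
The estate is divided into 4 equal shares of 1/4 among Bogdan, Eliasz, Halina, Waclaw.
Bogdan predeceased; the 1/4 allotted to Bogdan's branch passes to Bogdan's issue by representation.
Danuta's line is the sole branch at this level, so the full 1/4 passes to Danuta's issue by representation.
The 1/4 is divided into 3 equal shares of 1/12 among Zofia, Pelagia, Mieczyslaw.
Zofia is living and takes 1/12.
Pelagia is living and takes 1/12.
Mieczyslaw is living and takes 1/12.
Eliasz is living and takes 1/4.
Halina predeceased; the 1/4 allotted to Halina's branch passes to Halina's issue by representation.
The 1/4 is divided into 3 equal shares of 1/12 among Ludmila, Franciszka, Agnieszka.
Ludmila is living and takes 1/12.
Franciszka is living and takes 1/12.
Agnieszka predeceased; the 1/12 allotted to Agnieszka's branch passes to Agnieszka's issue by representation.
The 1/12 is divided into 2 equal shares of 1/24 among Grzegorz, Urszula.
Grzegorz is living and takes 1/24.
Urszula is living and takes 1/24.
Waclaw is living and takes 1/4.

Eliasz 1/4; Franciszka 1/12; Grzegorz 1/24; Ludmila 1/12; Mieczyslaw 1/12; Pelagia 1/12; Urszula 1/24; Waclaw 1/4; Zofia 1/12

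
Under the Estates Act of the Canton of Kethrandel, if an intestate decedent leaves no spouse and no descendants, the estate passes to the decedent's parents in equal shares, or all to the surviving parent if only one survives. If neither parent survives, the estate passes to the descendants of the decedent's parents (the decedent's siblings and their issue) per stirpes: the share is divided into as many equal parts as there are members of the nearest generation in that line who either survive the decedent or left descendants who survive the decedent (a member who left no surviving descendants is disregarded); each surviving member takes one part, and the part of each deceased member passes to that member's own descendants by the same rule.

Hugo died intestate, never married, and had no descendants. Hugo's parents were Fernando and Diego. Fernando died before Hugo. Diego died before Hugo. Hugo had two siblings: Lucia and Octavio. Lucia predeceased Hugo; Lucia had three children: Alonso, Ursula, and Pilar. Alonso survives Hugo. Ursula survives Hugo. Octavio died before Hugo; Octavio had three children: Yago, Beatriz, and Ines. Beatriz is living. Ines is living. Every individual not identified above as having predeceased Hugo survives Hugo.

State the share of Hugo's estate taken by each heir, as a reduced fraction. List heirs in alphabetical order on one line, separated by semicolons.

Alonso 1/6; Beatriz 1/6; Ines 1/6; Pilar 1/6; Ursula 1/6; Yago 1/6

Neither parent survives and there are no descendants, so the estate passes to Hugo's siblings and their issue per stirpes.
The estate is divided into 2 equal shares of 1/2 among Lucia, Octavio.
Lucia predeceased; the 1/2 allotted to Lucia's branch passes to Lucia's issue by representation.
The 1/2 is divided into 3 equal shares of 1/6 among Alonso, Ursula, Pilar.
Alonso is living and takes 1/6.
Ursula is living and takes 1/6.
Pilar is living and takes 1/6.
Octavio predeceased; the 1/2 allotted to Octavio's branch passes to Octavio's issue by representation.
The 1/2 is divided into 3 equal shares of 1/6 among Yago, Beatriz, Ines.
Yago is living and takes 1/6.
Beatriz is living and takes 1/6.
Ines is living and takes 1/6.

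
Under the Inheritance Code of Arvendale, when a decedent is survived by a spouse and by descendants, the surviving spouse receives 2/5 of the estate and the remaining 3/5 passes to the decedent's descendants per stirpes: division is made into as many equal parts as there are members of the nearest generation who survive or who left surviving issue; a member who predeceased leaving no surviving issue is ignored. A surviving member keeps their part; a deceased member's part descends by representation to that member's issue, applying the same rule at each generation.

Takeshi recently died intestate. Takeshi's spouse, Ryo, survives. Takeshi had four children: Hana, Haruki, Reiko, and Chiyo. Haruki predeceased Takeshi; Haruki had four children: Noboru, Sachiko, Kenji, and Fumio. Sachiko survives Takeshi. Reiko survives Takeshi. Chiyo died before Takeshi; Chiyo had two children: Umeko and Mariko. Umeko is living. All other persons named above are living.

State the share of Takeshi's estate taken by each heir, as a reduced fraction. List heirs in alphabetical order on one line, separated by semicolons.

Fumio 3/80; Hana 3/20; Kenji 3/80; Mariko 3/40; Noboru 3/80; Reiko 3/20; Ryo 2/5; Sachiko 3/80; Umeko 3/40

Ryo, as surviving spouse, takes 2/5.
The remaining 3/5 passes to Takeshi's descendants per stirpes.
The 3/5 is divided into 4 equal shares of 3/20 among Hana, Haruki, Reiko, Chiyo.
Hana is living and takes 3/20.
Haruki predeceased; the 3/20 allotted to Haruki's branch passes to Haruki's issue by representation.
The 3/20 is divided into 4 equal shares of 3/80 among Noboru, Sachiko, Kenji, Fumio.
Noboru is living and takes 3/80.
Sachiko is living and takes 3/80.
Kenji is living and takes 3/80.
Fumio is living and takes 3/80.
Reiko is living and takes 3/20.
Chiyo predeceased; the 3/20 allotted to Chiyo's branch passes to Chiyo's issue by representation.
The 3/20 is divided into 2 equal shares of 3/40 among Umeko, Mariko.
Umeko is living and takes 3/40.
Mariko is living and takes 3/40.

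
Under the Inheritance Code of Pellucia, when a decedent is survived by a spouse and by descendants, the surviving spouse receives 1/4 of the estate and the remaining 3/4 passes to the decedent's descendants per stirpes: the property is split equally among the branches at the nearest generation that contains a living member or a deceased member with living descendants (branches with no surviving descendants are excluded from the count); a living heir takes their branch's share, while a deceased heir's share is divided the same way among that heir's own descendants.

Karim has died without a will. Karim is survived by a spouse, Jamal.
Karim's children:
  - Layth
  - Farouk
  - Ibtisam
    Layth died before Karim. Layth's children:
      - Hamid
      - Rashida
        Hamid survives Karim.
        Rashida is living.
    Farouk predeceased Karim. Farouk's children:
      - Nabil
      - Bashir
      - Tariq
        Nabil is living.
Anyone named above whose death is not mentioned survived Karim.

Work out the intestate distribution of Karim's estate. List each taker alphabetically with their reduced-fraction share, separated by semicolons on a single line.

Jamal, as surviving spouse, takes 1/4.
The remaining 3/4 passes to Karim's descendants per stirpes.
The 3/4 is divided into 3 equal shares of 1/4 among Layth, Farouk, Ibtisam.
Layth predeceased; the 1/4 allotted to Layth's branch passes to Layth's issue by representation.
The 1/4 is divided into 2 equal shares of 1/8 among Hamid, Rashida.
Hamid is living and takes 1/8.
Rashida is living and takes 1/8.
Farouk predeceased; the 1/4 allotted to Farouk's branch passes to Farouk's issue by representation.
The 1/4 is divided into 3 equal shares of 1/12 among Nabil, Bashir, Tariq.
Nabil is living and takes 1/12.
Bashir is living and takes 1/12.
Tariq is living and takes 1/12.
Ibtisam is living and takes 1/4.

Bashir 1/12; Hamid 1/8; Ibtisam 1/4; Jamal 1/4; Nabil 1/12; Rashida 1/8; Tariq 1/12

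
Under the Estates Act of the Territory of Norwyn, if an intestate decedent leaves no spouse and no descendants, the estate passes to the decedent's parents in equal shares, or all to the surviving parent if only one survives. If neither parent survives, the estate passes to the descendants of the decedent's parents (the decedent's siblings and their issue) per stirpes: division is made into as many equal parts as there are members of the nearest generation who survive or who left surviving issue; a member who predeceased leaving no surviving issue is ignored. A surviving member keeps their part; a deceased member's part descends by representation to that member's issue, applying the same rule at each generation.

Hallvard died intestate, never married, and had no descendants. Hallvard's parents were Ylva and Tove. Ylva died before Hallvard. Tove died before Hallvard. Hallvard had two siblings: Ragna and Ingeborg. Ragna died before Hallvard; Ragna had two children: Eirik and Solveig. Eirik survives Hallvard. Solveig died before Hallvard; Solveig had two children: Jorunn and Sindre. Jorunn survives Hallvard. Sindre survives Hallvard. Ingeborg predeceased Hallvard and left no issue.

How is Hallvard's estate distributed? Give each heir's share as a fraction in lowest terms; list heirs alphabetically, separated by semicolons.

Neither parent survives and there are no descendants, so the estate passes to Hallvard's siblings and their issue per stirpes.
Ingeborg left no surviving issue, so that branch lapses and is disregarded.
Ragna's line is the sole branch at this level, so the full 1 passes to Ragna's issue by representation.
The estate is divided into 2 equal shares of 1/2 among Eirik, Solveig.
Eirik is living and takes 1/2.
Solveig predeceased; the 1/2 allotted to Solveig's branch passes to Solveig's issue by representation.
The 1/2 is divided into 2 equal shares of 1/4 among Jorunn, Sindre.
Jorunn is living and takes 1/4.
Sindre is living and takes 1/4.

Eirik 1/2; Jorunn 1/4; Sindre 1/4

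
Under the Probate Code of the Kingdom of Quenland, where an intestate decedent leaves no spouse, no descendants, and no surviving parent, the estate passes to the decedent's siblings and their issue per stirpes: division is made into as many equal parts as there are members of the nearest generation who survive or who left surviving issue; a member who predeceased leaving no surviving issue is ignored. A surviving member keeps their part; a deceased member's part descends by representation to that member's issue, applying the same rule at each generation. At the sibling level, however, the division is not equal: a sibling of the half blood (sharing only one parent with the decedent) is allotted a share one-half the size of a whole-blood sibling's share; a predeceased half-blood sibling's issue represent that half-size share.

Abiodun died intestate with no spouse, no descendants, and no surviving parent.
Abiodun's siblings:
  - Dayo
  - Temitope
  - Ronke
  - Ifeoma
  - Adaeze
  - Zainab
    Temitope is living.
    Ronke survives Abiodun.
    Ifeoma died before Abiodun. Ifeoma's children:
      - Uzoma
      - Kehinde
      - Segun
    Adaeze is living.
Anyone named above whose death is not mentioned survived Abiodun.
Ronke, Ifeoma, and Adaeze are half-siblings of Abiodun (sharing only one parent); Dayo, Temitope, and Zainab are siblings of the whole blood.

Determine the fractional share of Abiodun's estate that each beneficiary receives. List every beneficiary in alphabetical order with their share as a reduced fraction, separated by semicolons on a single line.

Adaeze 1/9; Dayo 2/9; Kehinde 1/27; Ronke 1/9; Segun 1/27; Temitope 2/9; Uzoma 1/27; Zainab 2/9

No spouse, descendants, or parent survives, so the estate passes to Abiodun's siblings per stirpes.
Half-blood siblings count for one-half the weight of whole-blood siblings at the initial division.
Dividing 1 in proportion to weights (total weight 9/2): Dayo (weight 1) → 2/9; Temitope (weight 1) → 2/9; Ronke (weight 1/2) → 1/9; Ifeoma (weight 1/2) → 1/9; Adaeze (weight 1/2) → 1/9; Zainab (weight 1) → 2/9.
Dayo is living and takes 2/9.
Temitope is living and takes 2/9.
Ronke is living and takes 1/9.
Ifeoma predeceased; the 1/9 allotted to Ifeoma's branch passes to Ifeoma's issue by representation.
The 1/9 is divided into 3 equal shares of 1/27 among Uzoma, Kehinde, Segun.
Uzoma is living and takes 1/27.
Kehinde is living and takes 1/27.
Segun is living and takes 1/27.
Adaeze is living and takes 1/9.
Zainab is living and takes 2/9.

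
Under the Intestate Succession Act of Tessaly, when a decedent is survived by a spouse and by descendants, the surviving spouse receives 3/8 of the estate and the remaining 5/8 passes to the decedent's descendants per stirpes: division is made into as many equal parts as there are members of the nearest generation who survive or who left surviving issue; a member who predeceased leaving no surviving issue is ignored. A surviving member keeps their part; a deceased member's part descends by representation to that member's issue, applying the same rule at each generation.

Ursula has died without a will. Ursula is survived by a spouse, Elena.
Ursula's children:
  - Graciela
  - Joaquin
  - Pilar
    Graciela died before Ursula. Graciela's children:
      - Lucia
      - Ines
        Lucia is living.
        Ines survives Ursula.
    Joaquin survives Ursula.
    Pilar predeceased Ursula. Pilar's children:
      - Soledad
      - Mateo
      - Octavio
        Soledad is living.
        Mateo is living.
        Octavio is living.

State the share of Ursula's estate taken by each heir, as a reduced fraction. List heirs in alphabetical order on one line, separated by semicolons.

Elena, as surviving spouse, takes 3/8.
The remaining 5/8 passes to Ursula's descendants per stirpes.
The 5/8 is divided into 3 equal shares of 5/24 among Graciela, Joaquin, Pilar.
Graciela predeceased; the 5/24 allotted to Graciela's branch passes to Graciela's issue by representation.
The 5/24 is divided into 2 equal shares of 5/48 among Lucia, Ines.
Lucia is living and takes 5/48.
Ines is living and takes 5/48.
Joaquin is living and takes 5/24.
Pilar predeceased; the 5/24 allotted to Pilar's branch passes to Pilar's issue by representation.
The 5/24 is divided into 3 equal shares of 5/72 among Soledad, Mateo, Octavio.
Soledad is living and takes 5/72.
Mateo is living and takes 5/72.
Octavio is living and takes 5/72.

Elena 3/8; Ines 5/48; Joaquin 5/24; Lucia 5/48; Mateo 5/72; Octavio 5/72; Soledad 5/72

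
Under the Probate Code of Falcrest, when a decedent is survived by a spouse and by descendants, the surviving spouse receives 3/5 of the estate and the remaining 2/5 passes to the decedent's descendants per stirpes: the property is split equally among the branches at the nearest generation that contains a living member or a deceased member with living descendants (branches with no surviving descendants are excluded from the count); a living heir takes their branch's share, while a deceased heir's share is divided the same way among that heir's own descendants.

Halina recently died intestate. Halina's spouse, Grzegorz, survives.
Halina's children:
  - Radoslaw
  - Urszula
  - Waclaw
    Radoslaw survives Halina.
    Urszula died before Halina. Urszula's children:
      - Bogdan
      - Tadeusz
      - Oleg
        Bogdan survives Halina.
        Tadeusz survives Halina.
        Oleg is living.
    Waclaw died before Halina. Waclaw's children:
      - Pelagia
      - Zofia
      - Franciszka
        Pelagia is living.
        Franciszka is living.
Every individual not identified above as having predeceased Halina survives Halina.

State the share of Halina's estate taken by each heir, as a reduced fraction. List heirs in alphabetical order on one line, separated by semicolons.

Bogdan 2/45; Franciszka 2/45; Grzegorz 3/5; Oleg 2/45; Pelagia 2/45; Radoslaw 2/15; Tadeusz 2/45; Zofia 2/45

Grzegorz, as surviving spouse, takes 3/5.
The remaining 2/5 passes to Halina's descendants per stirpes.
The 2/5 is divided into 3 equal shares of 2/15 among Radoslaw, Urszula, Waclaw.
Radoslaw is living and takes 2/15.
Urszula predeceased; the 2/15 allotted to Urszula's branch passes to Urszula's issue by representation.
The 2/15 is divided into 3 equal shares of 2/45 among Bogdan, Tadeusz, Oleg.
Bogdan is living and takes 2/45.
Tadeusz is living and takes 2/45.
Oleg is living and takes 2/45.
Waclaw predeceased; the 2/15 allotted to Waclaw's branch passes to Waclaw's issue by representation.
The 2/15 is divided into 3 equal shares of 2/45 among Pelagia, Zofia, Franciszka.
Pelagia is living and takes 2/45.
Zofia is living and takes 2/45.
Franciszka is living and takes 2/45.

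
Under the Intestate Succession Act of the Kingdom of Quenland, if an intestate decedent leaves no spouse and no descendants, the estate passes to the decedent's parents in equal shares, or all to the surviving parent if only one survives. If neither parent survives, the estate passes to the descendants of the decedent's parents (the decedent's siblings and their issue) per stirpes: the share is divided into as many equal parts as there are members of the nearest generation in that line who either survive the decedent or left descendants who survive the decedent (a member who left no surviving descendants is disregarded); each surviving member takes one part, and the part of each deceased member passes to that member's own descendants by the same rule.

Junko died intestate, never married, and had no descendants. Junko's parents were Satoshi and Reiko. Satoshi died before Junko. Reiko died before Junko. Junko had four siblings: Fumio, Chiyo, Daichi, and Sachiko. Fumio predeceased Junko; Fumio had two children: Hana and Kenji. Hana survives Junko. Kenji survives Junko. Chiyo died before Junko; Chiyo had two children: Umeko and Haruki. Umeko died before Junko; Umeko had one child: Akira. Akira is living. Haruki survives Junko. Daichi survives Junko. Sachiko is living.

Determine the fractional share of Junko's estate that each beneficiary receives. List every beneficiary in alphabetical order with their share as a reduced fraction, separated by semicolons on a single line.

Akira 1/8; Daichi 1/4; Hana 1/8; Haruki 1/8; Kenji 1/8; Sachiko 1/4

Neither parent survives and there are no descendants, so the estate passes to Junko's siblings and their issue per stirpes.
The estate is divided into 4 equal shares of 1/4 among Fumio, Chiyo, Daichi, Sachiko.
Fumio predeceased; the 1/4 allotted to Fumio's branch passes to Fumio's issue by representation.
The 1/4 is divided into 2 equal shares of 1/8 among Hana, Kenji.
Hana is living and takes 1/8.
Kenji is living and takes 1/8.
Chiyo predeceased; the 1/4 allotted to Chiyo's branch passes to Chiyo's issue by representation.
The 1/4 is divided into 2 equal shares of 1/8 among Umeko, Haruki.
Umeko predeceased; the 1/8 allotted to Umeko's branch passes to Umeko's issue by representation.
Akira is the sole taker at this level and receives the full 1/8.
Haruki is living and takes 1/8.
Daichi is living and takes 1/4.
Sachiko is living and takes 1/4.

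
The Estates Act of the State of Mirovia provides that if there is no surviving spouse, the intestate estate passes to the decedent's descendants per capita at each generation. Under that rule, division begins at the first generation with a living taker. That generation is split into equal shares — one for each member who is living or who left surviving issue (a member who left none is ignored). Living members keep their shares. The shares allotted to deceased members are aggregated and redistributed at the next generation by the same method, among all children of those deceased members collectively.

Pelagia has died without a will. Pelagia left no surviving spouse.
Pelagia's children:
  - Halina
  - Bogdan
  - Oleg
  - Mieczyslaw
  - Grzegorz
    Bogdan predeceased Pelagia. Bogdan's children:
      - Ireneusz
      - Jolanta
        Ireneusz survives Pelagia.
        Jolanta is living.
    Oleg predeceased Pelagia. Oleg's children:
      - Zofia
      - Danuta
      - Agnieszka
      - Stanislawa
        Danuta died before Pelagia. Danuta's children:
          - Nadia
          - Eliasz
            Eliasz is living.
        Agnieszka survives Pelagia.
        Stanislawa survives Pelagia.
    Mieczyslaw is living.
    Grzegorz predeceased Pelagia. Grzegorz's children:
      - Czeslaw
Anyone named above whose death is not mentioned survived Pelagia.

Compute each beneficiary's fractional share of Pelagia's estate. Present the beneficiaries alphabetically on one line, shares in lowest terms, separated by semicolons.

Agnieszka 3/35; Czeslaw 3/35; Eliasz 3/70; Halina 1/5; Ireneusz 3/35; Jolanta 3/35; Mieczyslaw 1/5; Nadia 3/70; Stanislawa 3/35; Zofia 3/35

There is no surviving spouse, so the entire estate passes to Pelagia's descendants per capita at each generation.
At generation 1 (Halina, Bogdan, Oleg, Mieczyslaw, Grzegorz) there are 5 shares of (1)/5 = 1/5 each.
Living: Halina and Mieczyslaw — each takes 1/5.
Deceased: Bogdan, Oleg, and Grzegorz. Their combined 3/5 is pooled and carried to generation 2.
At generation 2 (Ireneusz, Jolanta, Zofia, Danuta, Agnieszka, Stanislawa, Czeslaw) there are 7 shares of (3/5)/7 = 3/35 each.
Living: Ireneusz, Jolanta, Zofia, Agnieszka, Stanislawa, and Czeslaw — each takes 3/35.
Deceased: Danuta. That 3/35 share is carried to generation 3.
At generation 3 (Nadia, Eliasz) there are 2 shares of (3/35)/2 = 3/70 each.
Living: Nadia and Eliasz — each takes 3/70.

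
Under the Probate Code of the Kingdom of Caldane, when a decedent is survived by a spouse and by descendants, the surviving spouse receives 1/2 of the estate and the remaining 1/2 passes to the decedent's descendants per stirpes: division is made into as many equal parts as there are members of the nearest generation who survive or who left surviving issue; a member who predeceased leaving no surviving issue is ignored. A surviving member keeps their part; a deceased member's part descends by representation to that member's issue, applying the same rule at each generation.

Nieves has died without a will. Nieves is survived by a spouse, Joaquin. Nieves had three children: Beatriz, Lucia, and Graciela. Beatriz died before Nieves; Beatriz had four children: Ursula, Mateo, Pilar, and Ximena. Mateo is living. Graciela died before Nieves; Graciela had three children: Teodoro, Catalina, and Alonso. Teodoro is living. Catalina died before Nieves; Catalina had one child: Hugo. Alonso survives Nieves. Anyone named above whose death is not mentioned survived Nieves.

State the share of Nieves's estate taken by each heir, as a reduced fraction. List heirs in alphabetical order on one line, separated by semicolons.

Joaquin, as surviving spouse, takes 1/2.
The remaining 1/2 passes to Nieves's descendants per stirpes.
The 1/2 is divided into 3 equal shares of 1/6 among Beatriz, Lucia, Graciela.
Beatriz predeceased; the 1/6 allotted to Beatriz's branch passes to Beatriz's issue by representation.
The 1/6 is divided into 4 equal shares of 1/24 among Ursula, Mateo, Pilar, Ximena.
Ursula is living and takes 1/24.
Mateo is living and takes 1/24.
Pilar is living and takes 1/24.
Ximena is living and takes 1/24.
Lucia is living and takes 1/6.
Graciela predeceased; the 1/6 allotted to Graciela's branch passes to Graciela's issue by representation.
The 1/6 is divided into 3 equal shares of 1/18 among Teodoro, Catalina, Alonso.
Teodoro is living and takes 1/18.
Catalina predeceased; the 1/18 allotted to Catalina's branch passes to Catalina's issue by representation.
Hugo is the sole taker at this level and receives the full 1/18.
Alonso is living and takes 1/18.

Alonso 1/18; Hugo 1/18; Joaquin 1/2; Lucia 1/6; Mateo 1/24; Pilar 1/24; Teodoro 1/18; Ursula 1/24; Ximena 1/24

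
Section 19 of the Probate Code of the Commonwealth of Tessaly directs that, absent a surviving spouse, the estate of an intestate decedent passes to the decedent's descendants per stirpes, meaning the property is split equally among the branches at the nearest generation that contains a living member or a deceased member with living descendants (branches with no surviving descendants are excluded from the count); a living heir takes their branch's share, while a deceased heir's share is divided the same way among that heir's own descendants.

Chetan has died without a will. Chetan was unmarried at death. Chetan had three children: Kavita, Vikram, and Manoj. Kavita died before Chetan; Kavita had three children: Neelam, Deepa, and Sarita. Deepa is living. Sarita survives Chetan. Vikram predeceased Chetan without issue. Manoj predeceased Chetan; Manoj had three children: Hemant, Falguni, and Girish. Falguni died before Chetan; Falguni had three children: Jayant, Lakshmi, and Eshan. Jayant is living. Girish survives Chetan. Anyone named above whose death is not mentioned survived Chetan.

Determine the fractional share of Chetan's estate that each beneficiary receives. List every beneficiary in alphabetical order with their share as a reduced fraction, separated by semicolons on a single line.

Deepa 1/6; Eshan 1/18; Girish 1/6; Hemant 1/6; Jayant 1/18; Lakshmi 1/18; Neelam 1/6; Sarita 1/6

There is no surviving spouse, so the entire estate passes to Chetan's descendants per stirpes.
Vikram left no surviving issue, so that branch lapses and is disregarded.
The estate is divided into 2 equal shares of 1/2 among Kavita, Manoj.
Kavita predeceased; the 1/2 allotted to Kavita's branch passes to Kavita's issue by representation.
The 1/2 is divided into 3 equal shares of 1/6 among Neelam, Deepa, Sarita.
Neelam is living and takes 1/6.
Deepa is living and takes 1/6.
Sarita is living and takes 1/6.
Manoj predeceased; the 1/2 allotted to Manoj's branch passes to Manoj's issue by representation.
The 1/2 is divided into 3 equal shares of 1/6 among Hemant, Falguni, Girish.
Hemant is living and takes 1/6.
Falguni predeceased; the 1/6 allotted to Falguni's branch passes to Falguni's issue by representation.
The 1/6 is divided into 3 equal shares of 1/18 among Jayant, Lakshmi, Eshan.
Jayant is living and takes 1/18.
Lakshmi is living and takes 1/18.
Eshan is living and takes 1/18.
Girish is living and takes 1/6.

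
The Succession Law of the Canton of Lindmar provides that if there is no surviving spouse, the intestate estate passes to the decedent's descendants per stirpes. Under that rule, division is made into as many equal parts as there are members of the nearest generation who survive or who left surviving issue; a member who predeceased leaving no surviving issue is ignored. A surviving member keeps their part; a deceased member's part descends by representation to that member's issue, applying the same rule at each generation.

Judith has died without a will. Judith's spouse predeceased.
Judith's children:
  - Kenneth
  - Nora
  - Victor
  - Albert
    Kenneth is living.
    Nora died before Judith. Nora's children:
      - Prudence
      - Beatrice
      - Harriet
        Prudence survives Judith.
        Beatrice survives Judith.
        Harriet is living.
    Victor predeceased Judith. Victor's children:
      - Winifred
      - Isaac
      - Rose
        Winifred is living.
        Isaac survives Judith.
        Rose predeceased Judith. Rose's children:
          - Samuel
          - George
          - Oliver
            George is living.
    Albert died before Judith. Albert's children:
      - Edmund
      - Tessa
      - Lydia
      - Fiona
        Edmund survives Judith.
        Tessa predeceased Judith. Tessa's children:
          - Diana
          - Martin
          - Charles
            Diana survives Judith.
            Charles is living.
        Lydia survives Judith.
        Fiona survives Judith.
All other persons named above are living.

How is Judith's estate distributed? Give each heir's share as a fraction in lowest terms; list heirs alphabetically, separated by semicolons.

There is no surviving spouse, so the entire estate passes to Judith's descendants per stirpes.
The estate is divided into 4 equal shares of 1/4 among Kenneth, Nora, Victor, Albert.
Kenneth is living and takes 1/4.
Nora predeceased; the 1/4 allotted to Nora's branch passes to Nora's issue by representation.
The 1/4 is divided into 3 equal shares of 1/12 among Prudence, Beatrice, Harriet.
Prudence is living and takes 1/12.
Beatrice is living and takes 1/12.
Harriet is living and takes 1/12.
Victor predeceased; the 1/4 allotted to Victor's branch passes to Victor's issue by representation.
The 1/4 is divided into 3 equal shares of 1/12 among Winifred, Isaac, Rose.
Winifred is living and takes 1/12.
Isaac is living and takes 1/12.
Rose predeceased; the 1/12 allotted to Rose's branch passes to Rose's issue by representation.
The 1/12 is divided into 3 equal shares of 1/36 among Samuel, George, Oliver.
Samuel is living and takes 1/36.
George is living and takes 1/36.
Oliver is living and takes 1/36.
Albert predeceased; the 1/4 allotted to Albert's branch passes to Albert's issue by representation.
The 1/4 is divided into 4 equal shares of 1/16 among Edmund, Tessa, Lydia, Fiona.
Edmund is living and takes 1/16.
Tessa predeceased; the 1/16 allotted to Tessa's branch passes to Tessa's issue by representation.
The 1/16 is divided into 3 equal shares of 1/48 among Diana, Martin, Charles.
Diana is living and takes 1/48.
Martin is living and takes 1/48.
Charles is living and takes 1/48.
Lydia is living and takes 1/16.
Fiona is living and takes 1/16.

Beatrice 1/12; Charles 1/48; Diana 1/48; Edmund 1/16; Fiona 1/16; George 1/36; Harriet 1/12; Isaac 1/12; Kenneth 1/4; Lydia 1/16; Martin 1/48; Oliver 1/36; Prudence 1/12; Samuel 1/36; Winifred 1/12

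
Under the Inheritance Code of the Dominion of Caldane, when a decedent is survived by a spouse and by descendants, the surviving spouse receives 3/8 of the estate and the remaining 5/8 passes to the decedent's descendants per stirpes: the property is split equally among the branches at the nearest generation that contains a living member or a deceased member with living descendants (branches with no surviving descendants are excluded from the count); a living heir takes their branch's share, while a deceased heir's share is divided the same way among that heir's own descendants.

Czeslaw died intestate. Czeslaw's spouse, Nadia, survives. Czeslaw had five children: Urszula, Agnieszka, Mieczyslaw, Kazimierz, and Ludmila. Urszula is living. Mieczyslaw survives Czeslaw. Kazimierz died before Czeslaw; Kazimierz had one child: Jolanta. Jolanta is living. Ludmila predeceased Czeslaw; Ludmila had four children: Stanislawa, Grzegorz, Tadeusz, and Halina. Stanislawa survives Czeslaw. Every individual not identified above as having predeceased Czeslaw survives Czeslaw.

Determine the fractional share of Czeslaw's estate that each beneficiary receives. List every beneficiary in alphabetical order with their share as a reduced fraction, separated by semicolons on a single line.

Nadia, as surviving spouse, takes 3/8.
The remaining 5/8 passes to Czeslaw's descendants per stirpes.
The 5/8 is divided into 5 equal shares of 1/8 among Urszula, Agnieszka, Mieczyslaw, Kazimierz, Ludmila.
Urszula is living and takes 1/8.
Agnieszka is living and takes 1/8.
Mieczyslaw is living and takes 1/8.
Kazimierz predeceased; the 1/8 allotted to Kazimierz's branch passes to Kazimierz's issue by representation.
Jolanta is the sole taker at this level and receives the full 1/8.
Ludmila predeceased; the 1/8 allotted to Ludmila's branch passes to Ludmila's issue by representation.
The 1/8 is divided into 4 equal shares of 1/32 among Stanislawa, Grzegorz, Tadeusz, Halina.
Stanislawa is living and takes 1/32.
Grzegorz is living and takes 1/32.
Tadeusz is living and takes 1/32.
Halina is living and takes 1/32.

Agnieszka 1/8; Grzegorz 1/32; Halina 1/32; Jolanta 1/8; Mieczyslaw 1/8; Nadia 3/8; Stanislawa 1/32; Tadeusz 1/32; Urszula 1/8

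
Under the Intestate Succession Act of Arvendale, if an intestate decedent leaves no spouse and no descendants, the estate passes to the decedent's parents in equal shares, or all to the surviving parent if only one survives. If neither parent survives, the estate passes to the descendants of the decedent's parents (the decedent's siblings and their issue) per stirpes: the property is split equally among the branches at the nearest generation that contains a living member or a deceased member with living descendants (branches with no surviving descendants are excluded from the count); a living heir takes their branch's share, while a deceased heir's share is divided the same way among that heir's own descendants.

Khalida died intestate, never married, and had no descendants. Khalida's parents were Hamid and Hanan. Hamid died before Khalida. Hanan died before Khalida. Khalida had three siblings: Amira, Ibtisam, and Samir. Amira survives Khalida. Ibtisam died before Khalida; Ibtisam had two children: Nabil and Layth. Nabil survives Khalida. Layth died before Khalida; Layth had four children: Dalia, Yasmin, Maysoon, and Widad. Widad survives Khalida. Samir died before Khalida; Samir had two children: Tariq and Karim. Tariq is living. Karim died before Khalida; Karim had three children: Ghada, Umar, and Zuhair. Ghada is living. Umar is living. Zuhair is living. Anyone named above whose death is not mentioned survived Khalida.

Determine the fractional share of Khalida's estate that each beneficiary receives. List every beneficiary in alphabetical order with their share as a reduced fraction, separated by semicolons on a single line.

Neither parent survives and there are no descendants, so the estate passes to Khalida's siblings and their issue per stirpes.
The estate is divided into 3 equal shares of 1/3 among Amira, Ibtisam, Samir.
Amira is living and takes 1/3.
Ibtisam predeceased; the 1/3 allotted to Ibtisam's branch passes to Ibtisam's issue by representation.
The 1/3 is divided into 2 equal shares of 1/6 among Nabil, Layth.
Nabil is living and takes 1/6.
Layth predeceased; the 1/6 allotted to Layth's branch passes to Layth's issue by representation.
The 1/6 is divided into 4 equal shares of 1/24 among Dalia, Yasmin, Maysoon, Widad.
Dalia is living and takes 1/24.
Yasmin is living and takes 1/24.
Maysoon is living and takes 1/24.
Widad is living and takes 1/24.
Samir predeceased; the 1/3 allotted to Samir's branch passes to Samir's issue by representation.
The 1/3 is divided into 2 equal shares of 1/6 among Tariq, Karim.
Tariq is living and takes 1/6.
Karim predeceased; the 1/6 allotted to Karim's branch passes to Karim's issue by representation.
The 1/6 is divided into 3 equal shares of 1/18 among Ghada, Umar, Zuhair.
Ghada is living and takes 1/18.
Umar is living and takes 1/18.
Zuhair is living and takes 1/18.

Amira 1/3; Dalia 1/24; Ghada 1/18; Maysoon 1/24; Nabil 1/6; Tariq 1/6; Umar 1/18; Widad 1/24; Yasmin 1/24; Zuhair 1/18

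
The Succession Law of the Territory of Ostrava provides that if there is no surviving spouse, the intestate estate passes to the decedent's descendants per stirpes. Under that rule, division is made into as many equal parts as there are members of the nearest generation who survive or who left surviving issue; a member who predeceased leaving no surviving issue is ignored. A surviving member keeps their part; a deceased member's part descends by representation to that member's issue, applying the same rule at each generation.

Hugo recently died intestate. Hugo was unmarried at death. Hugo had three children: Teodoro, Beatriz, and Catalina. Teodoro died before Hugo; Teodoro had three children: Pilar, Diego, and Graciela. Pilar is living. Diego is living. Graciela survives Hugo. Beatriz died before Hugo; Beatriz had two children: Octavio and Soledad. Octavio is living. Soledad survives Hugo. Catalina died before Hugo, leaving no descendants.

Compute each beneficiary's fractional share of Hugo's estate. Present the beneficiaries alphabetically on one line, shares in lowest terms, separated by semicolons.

Diego 1/6; Graciela 1/6; Octavio 1/4; Pilar 1/6; Soledad 1/4

There is no surviving spouse, so the entire estate passes to Hugo's descendants per stirpes.
Catalina left no surviving issue, so that branch lapses and is disregarded.
The estate is divided into 2 equal shares of 1/2 among Teodoro, Beatriz.
Teodoro predeceased; the 1/2 allotted to Teodoro's branch passes to Teodoro's issue by representation.
The 1/2 is divided into 3 equal shares of 1/6 among Pilar, Diego, Graciela.
Pilar is living and takes 1/6.
Diego is living and takes 1/6.
Graciela is living and takes 1/6.
Beatriz predeceased; the 1/2 allotted to Beatriz's branch passes to Beatriz's issue by representation.
The 1/2 is divided into 2 equal shares of 1/4 among Octavio, Soledad.
Octavio is living and takes 1/4.
Soledad is living and takes 1/4.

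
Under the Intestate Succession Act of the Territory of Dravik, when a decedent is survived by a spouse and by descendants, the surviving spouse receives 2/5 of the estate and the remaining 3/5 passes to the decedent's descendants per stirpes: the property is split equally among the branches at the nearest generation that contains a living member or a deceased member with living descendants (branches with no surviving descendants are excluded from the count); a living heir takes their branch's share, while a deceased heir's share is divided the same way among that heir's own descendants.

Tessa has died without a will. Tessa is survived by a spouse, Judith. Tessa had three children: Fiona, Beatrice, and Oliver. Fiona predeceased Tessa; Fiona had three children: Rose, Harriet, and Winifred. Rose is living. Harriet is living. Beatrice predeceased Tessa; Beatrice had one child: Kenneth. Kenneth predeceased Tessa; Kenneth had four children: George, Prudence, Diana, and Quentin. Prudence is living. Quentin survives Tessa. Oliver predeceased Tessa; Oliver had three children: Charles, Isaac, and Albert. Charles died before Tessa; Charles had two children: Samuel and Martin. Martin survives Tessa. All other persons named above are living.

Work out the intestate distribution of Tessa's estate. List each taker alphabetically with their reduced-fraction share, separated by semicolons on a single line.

Judith, as surviving spouse, takes 2/5.
The remaining 3/5 passes to Tessa's descendants per stirpes.
The 3/5 is divided into 3 equal shares of 1/5 among Fiona, Beatrice, Oliver.
Fiona predeceased; the 1/5 allotted to Fiona's branch passes to Fiona's issue by representation.
The 1/5 is divided into 3 equal shares of 1/15 among Rose, Harriet, Winifred.
Rose is living and takes 1/15.
Harriet is living and takes 1/15.
Winifred is living and takes 1/15.
Beatrice predeceased; the 1/5 allotted to Beatrice's branch passes to Beatrice's issue by representation.
Kenneth's line is the sole branch at this level, so the full 1/5 passes to Kenneth's issue by representation.
The 1/5 is divided into 4 equal shares of 1/20 among George, Prudence, Diana, Quentin.
George is living and takes 1/20.
Prudence is living and takes 1/20.
Diana is living and takes 1/20.
Quentin is living and takes 1/20.
Oliver predeceased; the 1/5 allotted to Oliver's branch passes to Oliver's issue by representation.
The 1/5 is divided into 3 equal shares of 1/15 among Charles, Isaac, Albert.
Charles predeceased; the 1/15 allotted to Charles's branch passes to Charles's issue by representation.
The 1/15 is divided into 2 equal shares of 1/30 among Samuel, Martin.
Samuel is living and takes 1/30.
Martin is living and takes 1/30.
Isaac is living and takes 1/15.
Albert is living and takes 1/15.

Albert 1/15; Diana 1/20; George 1/20; Harriet 1/15; Isaac 1/15; Judith 2/5; Martin 1/30; Prudence 1/20; Quentin 1/20; Rose 1/15; Samuel 1/30; Winifred 1/15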